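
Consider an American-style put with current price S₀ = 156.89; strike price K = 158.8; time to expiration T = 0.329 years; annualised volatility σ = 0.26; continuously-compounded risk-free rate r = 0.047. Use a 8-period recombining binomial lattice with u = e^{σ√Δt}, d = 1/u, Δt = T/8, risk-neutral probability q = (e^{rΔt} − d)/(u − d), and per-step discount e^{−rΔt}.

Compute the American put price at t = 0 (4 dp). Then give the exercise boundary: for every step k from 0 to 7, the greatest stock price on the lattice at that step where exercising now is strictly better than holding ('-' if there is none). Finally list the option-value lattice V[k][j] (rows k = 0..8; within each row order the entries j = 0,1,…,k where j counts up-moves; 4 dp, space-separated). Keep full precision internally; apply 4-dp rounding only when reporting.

price = 9.3240
boundary = - - - 133.9366 127.0576 133.9366 141.1880 148.8321
tree:
9.3240
13.3751 5.3915
18.5768 8.3309 2.5328
24.8634 12.4897 4.2890 0.8223
31.7424 18.0375 7.1030 1.5489 0.1136
38.2682 24.8634 11.4202 2.9012 0.2301 0.0000
44.4587 31.7424 17.6120 5.3986 0.4659 0.0000 0.0000
50.3313 38.2682 24.8634 9.9679 0.9433 0.0000 0.0000 0.0000
55.9023 44.4587 31.7424 17.6120 1.9100 0.0000 0.0000 0.0000 0.0000

params: Δt=0.04113 u=1.05414 d=0.94864 q=0.50516 e^(-rΔt)=0.99807
t_8 payoffs: 55.9023 44.4587 31.7424 17.6120 1.9100 0.0000 0.0000 0.0000 0.0000
t_7: node(7,0) S=108.4687 payoff=50.3313 vs cont=50.0247 → 50.3313 [stop]  node(7,1) S=120.5318 payoff=38.2682 vs cont=37.9615 → 38.2682 [stop]  node(7,2) S=133.9366 payoff=24.8634 vs cont=24.5568 → 24.8634 [stop]  node(7,3) S=148.8321 payoff=9.9679 vs cont=9.6613 → 9.9679 [stop]  node(7,4) S=165.3842 payoff=0.0000 vs cont=0.9433 → 0.9433 [wait]  node(7,5) S=183.7771 payoff=0.0000 vs cont=0.0000 → 0.0000 [wait]  node(7,6) S=204.2155 payoff=0.0000 vs cont=0.0000 → 0.0000 [wait]  node(7,7) S=226.9270 payoff=0.0000 vs cont=0.0000 → 0.0000 [wait]  ⇒ S*(7)=148.8321
t_6: node(6,0) S=114.3413 payoff=44.4587 vs cont=44.1521 → 44.4587 [stop]  node(6,1) S=127.0576 payoff=31.7424 vs cont=31.4358 → 31.7424 [stop]  node(6,2) S=141.1880 payoff=17.6120 vs cont=17.3053 → 17.6120 [stop]  node(6,3) S=156.8900 payoff=1.9100 vs cont=5.3986 → 5.3986 [wait]  node(6,4) S=174.3382 payoff=0.0000 vs cont=0.4659 → 0.4659 [wait]  node(6,5) S=193.7269 payoff=0.0000 vs cont=0.0000 → 0.0000 [wait]  node(6,6) S=215.2719 payoff=0.0000 vs cont=0.0000 → 0.0000 [wait]  ⇒ S*(6)=141.1880
t_5: node(5,0) S=120.5318 payoff=38.2682 vs cont=37.9615 → 38.2682 [stop]  node(5,1) S=133.9366 payoff=24.8634 vs cont=24.5568 → 24.8634 [stop]  node(5,2) S=148.8321 payoff=9.9679 vs cont=11.4202 → 11.4202 [wait]  node(5,3) S=165.3842 payoff=0.0000 vs cont=2.9012 → 2.9012 [wait]  node(5,4) S=183.7771 payoff=0.0000 vs cont=0.2301 → 0.2301 [wait]  node(5,5) S=204.2155 payoff=0.0000 vs cont=0.0000 → 0.0000 [wait]  ⇒ S*(5)=133.9366
t_4: node(4,0) S=127.0576 payoff=31.7424 vs cont=31.4358 → 31.7424 [stop]  node(4,1) S=141.1880 payoff=17.6120 vs cont=18.0375 → 18.0375 [wait]  node(4,2) S=156.8900 payoff=1.9100 vs cont=7.1030 → 7.1030 [wait]  node(4,3) S=174.3382 payoff=0.0000 vs cont=1.5489 → 1.5489 [wait]  node(4,4) S=193.7269 payoff=0.0000 vs cont=0.1136 → 0.1136 [wait]  ⇒ S*(4)=127.0576
t_3: node(3,0) S=133.9366 payoff=24.8634 vs cont=24.7713 → 24.8634 [stop]  node(3,1) S=148.8321 payoff=9.9679 vs cont=12.4897 → 12.4897 [wait]  node(3,2) S=165.3842 payoff=0.0000 vs cont=4.2890 → 4.2890 [wait]  node(3,3) S=183.7771 payoff=0.0000 vs cont=0.8223 → 0.8223 [wait]  ⇒ S*(3)=133.9366
t_2: node(2,0) S=141.1880 payoff=17.6120 vs cont=18.5768 → 18.5768 [wait]  node(2,1) S=156.8900 payoff=1.9100 vs cont=8.3309 → 8.3309 [wait]  node(2,2) S=174.3382 payoff=0.0000 vs cont=2.5328 → 2.5328 [wait]  ⇒ S*(2)=-
t_1: node(1,0) S=148.8321 payoff=9.9679 vs cont=13.3751 → 13.3751 [wait]  node(1,1) S=165.3842 payoff=0.0000 vs cont=5.3915 → 5.3915 [wait]  ⇒ S*(1)=-
t_0: node(0,0) S=156.8900 payoff=1.9100 vs cont=9.3240 → 9.3240 [wait]  ⇒ S*(0)=-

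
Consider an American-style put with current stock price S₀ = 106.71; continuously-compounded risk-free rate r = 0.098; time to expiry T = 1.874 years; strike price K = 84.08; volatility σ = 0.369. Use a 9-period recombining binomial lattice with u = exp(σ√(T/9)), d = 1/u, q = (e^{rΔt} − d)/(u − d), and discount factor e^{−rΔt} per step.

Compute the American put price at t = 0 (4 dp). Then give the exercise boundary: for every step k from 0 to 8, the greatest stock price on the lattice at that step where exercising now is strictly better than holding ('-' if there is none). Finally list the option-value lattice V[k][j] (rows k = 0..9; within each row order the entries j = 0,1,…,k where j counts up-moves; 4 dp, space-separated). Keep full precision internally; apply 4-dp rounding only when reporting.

price = 5.4911
boundary = - - - - 54.4126 45.9804 54.4126 64.3911 54.4126
tree:
5.4911
8.7457 2.6921
13.5654 4.6251 1.0070
20.4098 7.7592 1.9035 0.2159
29.6674 12.6385 3.5442 0.4581 0.0000
38.0996 19.8332 6.4710 0.9718 0.0000 0.0000
45.2250 29.6674 11.5045 2.0618 0.0000 0.0000 0.0000
51.2463 38.0996 19.6889 4.3743 0.0000 0.0000 0.0000 0.0000
56.3344 45.2250 29.6674 9.2804 0.0000 0.0000 0.0000 0.0000 0.0000
60.6341 51.2463 38.0996 19.6889 0.0000 0.0000 0.0000 0.0000 0.0000 0.0000

Δt=0.20822  u=1.18339  d=0.84503  q=0.51893  discount=0.97980
step 9 (expiry): payoffs max(K−S,0) = 60.6341 51.2463 38.0996 19.6889 0.0000 0.0000 0.0000 0.0000 0.0000 0.0000
step 8: (k=8,j=0): S=27.7456, (K−S)⁺=56.3344, hold=54.6361 ⇒ V=56.3344 exercise | (k=8,j=1): S=38.8550, (K−S)⁺=45.2250, hold=43.5267 ⇒ V=45.2250 exercise | (k=8,j=2): S=54.4126, (K−S)⁺=29.6674, hold=27.9691 ⇒ V=29.6674 exercise | (k=8,j=3): S=76.1995, (K−S)⁺=7.8805, hold=9.2804 ⇒ V=9.2804 continue | (k=8,j=4): S=106.7100, (K−S)⁺=0.0000, hold=0.0000 ⇒ V=0.0000 continue | (k=8,j=5): S=149.4369, (K−S)⁺=0.0000, hold=0.0000 ⇒ V=0.0000 continue | (k=8,j=6): S=209.2718, (K−S)⁺=0.0000, hold=0.0000 ⇒ V=0.0000 continue | (k=8,j=7): S=293.0647, (K−S)⁺=0.0000, hold=0.0000 ⇒ V=0.0000 continue | (k=8,j=8): S=410.4085, (K−S)⁺=0.0000, hold=0.0000 ⇒ V=0.0000 continue  boundary S*=54.4126
step 7: (k=7,j=0): S=32.8337, (K−S)⁺=51.2463, hold=49.5479 ⇒ V=51.2463 exercise | (k=7,j=1): S=45.9804, (K−S)⁺=38.0996, hold=36.4012 ⇒ V=38.0996 exercise | (k=7,j=2): S=64.3911, (K−S)⁺=19.6889, hold=18.7023 ⇒ V=19.6889 exercise | (k=7,j=3): S=90.1735, (K−S)⁺=0.0000, hold=4.3743 ⇒ V=4.3743 continue | (k=7,j=4): S=126.2791, (K−S)⁺=0.0000, hold=0.0000 ⇒ V=0.0000 continue | (k=7,j=5): S=176.8416, (K−S)⁺=0.0000, hold=0.0000 ⇒ V=0.0000 continue | (k=7,j=6): S=247.6493, (K−S)⁺=0.0000, hold=0.0000 ⇒ V=0.0000 continue | (k=7,j=7): S=346.8087, (K−S)⁺=0.0000, hold=0.0000 ⇒ V=0.0000 continue  boundary S*=64.3911
step 6: (k=6,j=0): S=38.8550, (K−S)⁺=45.2250, hold=43.5267 ⇒ V=45.2250 exercise | (k=6,j=1): S=54.4126, (K−S)⁺=29.6674, hold=27.9691 ⇒ V=29.6674 exercise | (k=6,j=2): S=76.1995, (K−S)⁺=7.8805, hold=11.5045 ⇒ V=11.5045 continue | (k=6,j=3): S=106.7100, (K−S)⁺=0.0000, hold=2.0618 ⇒ V=2.0618 continue | (k=6,j=4): S=149.4369, (K−S)⁺=0.0000, hold=0.0000 ⇒ V=0.0000 continue | (k=6,j=5): S=209.2718, (K−S)⁺=0.0000, hold=0.0000 ⇒ V=0.0000 continue | (k=6,j=6): S=293.0647, (K−S)⁺=0.0000, hold=0.0000 ⇒ V=0.0000 continue  boundary S*=54.4126
step 5: (k=5,j=0): S=45.9804, (K−S)⁺=38.0996, hold=36.4012 ⇒ V=38.0996 exercise | (k=5,j=1): S=64.3911, (K−S)⁺=19.6889, hold=19.8332 ⇒ V=19.8332 continue | (k=5,j=2): S=90.1735, (K−S)⁺=0.0000, hold=6.4710 ⇒ V=6.4710 continue | (k=5,j=3): S=126.2791, (K−S)⁺=0.0000, hold=0.9718 ⇒ V=0.9718 continue | (k=5,j=4): S=176.8416, (K−S)⁺=0.0000, hold=0.0000 ⇒ V=0.0000 continue | (k=5,j=5): S=247.6493, (K−S)⁺=0.0000, hold=0.0000 ⇒ V=0.0000 continue  boundary S*=45.9804
step 4: (k=4,j=0): S=54.4126, (K−S)⁺=29.6674, hold=28.0424 ⇒ V=29.6674 exercise | (k=4,j=1): S=76.1995, (K−S)⁺=7.8805, hold=12.6385 ⇒ V=12.6385 continue | (k=4,j=2): S=106.7100, (K−S)⁺=0.0000, hold=3.5442 ⇒ V=3.5442 continue | (k=4,j=3): S=149.4369, (K−S)⁺=0.0000, hold=0.4581 ⇒ V=0.4581 continue | (k=4,j=4): S=209.2718, (K−S)⁺=0.0000, hold=0.0000 ⇒ V=0.0000 continue  boundary S*=54.4126
step 3: (k=3,j=0): S=64.3911, (K−S)⁺=19.6889, hold=20.4098 ⇒ V=20.4098 continue | (k=3,j=1): S=90.1735, (K−S)⁺=0.0000, hold=7.7592 ⇒ V=7.7592 continue | (k=3,j=2): S=126.2791, (K−S)⁺=0.0000, hold=1.9035 ⇒ V=1.9035 continue | (k=3,j=3): S=176.8416, (K−S)⁺=0.0000, hold=0.2159 ⇒ V=0.2159 continue  boundary S*=-
step 2: (k=2,j=0): S=76.1995, (K−S)⁺=7.8805, hold=13.5654 ⇒ V=13.5654 continue | (k=2,j=1): S=106.7100, (K−S)⁺=0.0000, hold=4.6251 ⇒ V=4.6251 continue | (k=2,j=2): S=149.4369, (K−S)⁺=0.0000, hold=1.0070 ⇒ V=1.0070 continue  boundary S*=-
step 1: (k=1,j=0): S=90.1735, (K−S)⁺=0.0000, hold=8.7457 ⇒ V=8.7457 continue | (k=1,j=1): S=126.2791, (K−S)⁺=0.0000, hold=2.6921 ⇒ V=2.6921 continue  boundary S*=-
step 0: (k=0,j=0): S=106.7100, (K−S)⁺=0.0000, hold=5.4911 ⇒ V=5.4911 continue  boundary S*=-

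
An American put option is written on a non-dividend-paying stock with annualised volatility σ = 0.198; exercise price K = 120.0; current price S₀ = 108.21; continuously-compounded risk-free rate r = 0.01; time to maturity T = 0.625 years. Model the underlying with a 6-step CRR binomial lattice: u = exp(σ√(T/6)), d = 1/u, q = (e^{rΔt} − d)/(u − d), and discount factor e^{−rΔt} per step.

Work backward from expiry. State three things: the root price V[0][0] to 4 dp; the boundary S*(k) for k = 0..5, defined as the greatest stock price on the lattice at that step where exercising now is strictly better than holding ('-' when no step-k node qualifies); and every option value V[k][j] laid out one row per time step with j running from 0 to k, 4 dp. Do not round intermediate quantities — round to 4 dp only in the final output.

params: Δt=0.10417 u=1.06599 d=0.93809 q=0.49218 e^(-rΔt)=0.99896
t_6 payoffs: 46.2524 36.1980 24.7728 11.7900 0.0000 0.0000 0.0000
t_5: node(5,0) S=78.6142 payoff=41.3858 vs cont=41.2608 → 41.3858 [stop]  node(5,1) S=89.3321 payoff=30.6679 vs cont=30.5429 → 30.6679 [stop]  node(5,2) S=101.5112 payoff=18.4888 vs cont=18.3638 → 18.4888 [stop]  node(5,3) S=115.3508 payoff=4.6492 vs cont=5.9810 → 5.9810 [wait]  node(5,4) S=131.0772 payoff=0.0000 vs cont=0.0000 → 0.0000 [wait]  node(5,5) S=148.9477 payoff=0.0000 vs cont=0.0000 → 0.0000 [wait]  ⇒ S*(5)=101.5112
t_4: node(4,0) S=83.8020 payoff=36.1980 vs cont=36.0731 → 36.1980 [stop]  node(4,1) S=95.2272 payoff=24.7728 vs cont=24.6479 → 24.7728 [stop]  node(4,2) S=108.2100 payoff=11.7900 vs cont=12.3199 → 12.3199 [wait]  node(4,3) S=122.9628 payoff=0.0000 vs cont=3.0341 → 3.0341 [wait]  node(4,4) S=139.7270 payoff=0.0000 vs cont=0.0000 → 0.0000 [wait]  ⇒ S*(4)=95.2272
t_3: node(3,0) S=89.3321 payoff=30.6679 vs cont=30.5429 → 30.6679 [stop]  node(3,1) S=101.5112 payoff=18.4888 vs cont=18.6243 → 18.6243 [wait]  node(3,2) S=115.3508 payoff=4.6492 vs cont=7.7415 → 7.7415 [wait]  node(3,3) S=131.0772 payoff=0.0000 vs cont=1.5392 → 1.5392 [wait]  ⇒ S*(3)=89.3321
t_2: node(2,0) S=95.2272 payoff=24.7728 vs cont=24.7146 → 24.7728 [stop]  node(2,1) S=108.2100 payoff=11.7900 vs cont=13.2543 → 13.2543 [wait]  node(2,2) S=122.9628 payoff=0.0000 vs cont=4.6840 → 4.6840 [wait]  ⇒ S*(2)=95.2272
t_1: node(1,0) S=101.5112 payoff=18.4888 vs cont=19.0837 → 19.0837 [wait]  node(1,1) S=115.3508 payoff=4.6492 vs cont=9.0268 → 9.0268 [wait]  ⇒ S*(1)=-
t_0: node(0,0) S=108.2100 payoff=11.7900 vs cont=14.1192 → 14.1192 [wait]  ⇒ S*(0)=-

price = 14.1192
boundary = - - 95.2272 89.3321 95.2272 101.5112
tree:
14.1192
19.0837 9.0268
24.7728 13.2543 4.6840
30.6679 18.6243 7.7415 1.5392
36.1980 24.7728 12.3199 3.0341 0.0000
41.3858 30.6679 18.4888 5.9810 0.0000 0.0000
46.2524 36.1980 24.7728 11.7900 0.0000 0.0000 0.0000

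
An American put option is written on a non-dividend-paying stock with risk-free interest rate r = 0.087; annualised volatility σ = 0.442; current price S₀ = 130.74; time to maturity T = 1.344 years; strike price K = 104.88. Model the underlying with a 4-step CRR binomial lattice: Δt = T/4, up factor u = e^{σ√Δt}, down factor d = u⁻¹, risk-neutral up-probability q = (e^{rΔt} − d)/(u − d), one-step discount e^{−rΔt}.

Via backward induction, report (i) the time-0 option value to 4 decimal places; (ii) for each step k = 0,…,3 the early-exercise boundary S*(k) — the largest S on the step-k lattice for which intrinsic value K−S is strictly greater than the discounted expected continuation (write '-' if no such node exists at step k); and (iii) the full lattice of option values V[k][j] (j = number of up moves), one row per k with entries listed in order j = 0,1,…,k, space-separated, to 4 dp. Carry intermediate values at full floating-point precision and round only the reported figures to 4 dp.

price = 9.8114
boundary = - - - 60.6178
tree:
9.8114
16.8679 3.1604
28.0325 6.4255 0.0000
44.2622 13.0639 0.0000 0.0000
57.9630 26.5606 0.0000 0.0000 0.0000

params: Δt=0.33600 u=1.29202 d=0.77398 q=0.49356 e^(-rΔt)=0.97119
t_4 payoffs: 57.9630 26.5606 0.0000 0.0000 0.0000
t_3: node(3,0) S=60.6178 payoff=44.2622 vs cont=41.2408 → 44.2622 [stop]  node(3,1) S=101.1903 payoff=3.6897 vs cont=13.0639 → 13.0639 [wait]  node(3,2) S=168.9188 payoff=0.0000 vs cont=0.0000 → 0.0000 [wait]  node(3,3) S=281.9792 payoff=0.0000 vs cont=0.0000 → 0.0000 [wait]  ⇒ S*(3)=60.6178
t_2: node(2,0) S=78.3194 payoff=26.5606 vs cont=28.0325 → 28.0325 [wait]  node(2,1) S=130.7400 payoff=0.0000 vs cont=6.4255 → 6.4255 [wait]  node(2,2) S=218.2466 payoff=0.0000 vs cont=0.0000 → 0.0000 [wait]  ⇒ S*(2)=-
t_1: node(1,0) S=101.1903 payoff=3.6897 vs cont=16.8679 → 16.8679 [wait]  node(1,1) S=168.9188 payoff=0.0000 vs cont=3.1604 → 3.1604 [wait]  ⇒ S*(1)=-
t_0: node(0,0) S=130.7400 payoff=0.0000 vs cont=9.8114 → 9.8114 [wait]  ⇒ S*(0)=-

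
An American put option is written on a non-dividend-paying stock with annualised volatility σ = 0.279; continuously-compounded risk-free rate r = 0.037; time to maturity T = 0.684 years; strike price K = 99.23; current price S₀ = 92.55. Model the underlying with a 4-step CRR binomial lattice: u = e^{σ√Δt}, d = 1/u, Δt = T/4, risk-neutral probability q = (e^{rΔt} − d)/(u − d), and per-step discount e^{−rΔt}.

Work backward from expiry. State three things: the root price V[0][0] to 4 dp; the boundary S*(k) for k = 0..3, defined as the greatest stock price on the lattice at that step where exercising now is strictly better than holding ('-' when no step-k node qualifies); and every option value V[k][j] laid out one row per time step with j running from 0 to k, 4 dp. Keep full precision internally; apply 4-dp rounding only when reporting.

params: Δt=0.17100 u=1.12229 d=0.89103 q=0.49863 e^(-rΔt)=0.99369
t_4 payoffs: 40.8917 25.7507 6.6800 0.0000 0.0000
t_3: node(3,0) S=65.4726 payoff=33.7574 vs cont=33.1316 → 33.7574 [stop]  node(3,1) S=82.4652 payoff=16.7648 vs cont=16.1389 → 16.7648 [stop]  node(3,2) S=103.8681 payoff=0.0000 vs cont=3.3280 → 3.3280 [wait]  node(3,3) S=130.8258 payoff=0.0000 vs cont=0.0000 → 0.0000 [wait]  ⇒ S*(3)=82.4652
t_2: node(2,0) S=73.4793 payoff=25.7507 vs cont=25.1248 → 25.7507 [stop]  node(2,1) S=92.5500 payoff=6.6800 vs cont=10.0013 → 10.0013 [wait]  node(2,2) S=116.5702 payoff=0.0000 vs cont=1.6580 → 1.6580 [wait]  ⇒ S*(2)=73.4793
t_1: node(1,0) S=82.4652 payoff=16.7648 vs cont=17.7846 → 17.7846 [wait]  node(1,1) S=103.8681 payoff=0.0000 vs cont=5.8042 → 5.8042 [wait]  ⇒ S*(1)=-
t_0: node(0,0) S=92.5500 payoff=6.6800 vs cont=11.7363 → 11.7363 [wait]  ⇒ S*(0)=-

price = 11.7363
boundary = - - 73.4793 82.4652
tree:
11.7363
17.7846 5.8042
25.7507 10.0013 1.6580
33.7574 16.7648 3.3280 0.0000
40.8917 25.7507 6.6800 0.0000 0.0000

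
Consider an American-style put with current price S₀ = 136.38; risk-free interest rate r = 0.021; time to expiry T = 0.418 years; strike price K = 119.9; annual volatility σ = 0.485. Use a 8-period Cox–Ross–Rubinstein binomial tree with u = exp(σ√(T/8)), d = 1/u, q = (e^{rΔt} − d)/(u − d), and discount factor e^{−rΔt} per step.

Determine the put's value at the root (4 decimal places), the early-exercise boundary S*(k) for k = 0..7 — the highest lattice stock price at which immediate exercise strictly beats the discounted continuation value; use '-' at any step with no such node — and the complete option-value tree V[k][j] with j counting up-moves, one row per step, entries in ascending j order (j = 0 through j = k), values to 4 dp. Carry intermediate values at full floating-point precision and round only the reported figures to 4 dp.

params: Δt=0.05225 u=1.11724 d=0.89506 q=0.47725 e^(-rΔt)=0.99890
t_8 payoffs: 63.7209 49.7757 32.3688 10.6411 0.0000 0.0000 0.0000 0.0000 0.0000
t_7: node(7,0) S=62.7656 payoff=57.1344 vs cont=57.0029 → 57.1344 [stop]  node(7,1) S=78.3458 payoff=41.5542 vs cont=41.4227 → 41.5542 [stop]  node(7,2) S=97.7934 payoff=22.1066 vs cont=21.9751 → 22.1066 [stop]  node(7,3) S=122.0685 payoff=0.0000 vs cont=5.5565 → 5.5565 [wait]  node(7,4) S=152.3694 payoff=0.0000 vs cont=0.0000 → 0.0000 [wait]  node(7,5) S=190.1918 payoff=0.0000 vs cont=0.0000 → 0.0000 [wait]  node(7,6) S=237.4027 payoff=0.0000 vs cont=0.0000 → 0.0000 [wait]  node(7,7) S=296.3328 payoff=0.0000 vs cont=0.0000 → 0.0000 [wait]  ⇒ S*(7)=97.7934
t_6: node(6,0) S=70.1243 payoff=49.7757 vs cont=49.6442 → 49.7757 [stop]  node(6,1) S=87.5312 payoff=32.3688 vs cont=32.2373 → 32.3688 [stop]  node(6,2) S=109.2589 payoff=10.6411 vs cont=14.1924 → 14.1924 [wait]  node(6,3) S=136.3800 payoff=0.0000 vs cont=2.9015 → 2.9015 [wait]  node(6,4) S=170.2334 payoff=0.0000 vs cont=0.0000 → 0.0000 [wait]  node(6,5) S=212.4901 payoff=0.0000 vs cont=0.0000 → 0.0000 [wait]  node(6,6) S=265.2361 payoff=0.0000 vs cont=0.0000 → 0.0000 [wait]  ⇒ S*(6)=87.5312
t_5: node(5,0) S=78.3458 payoff=41.5542 vs cont=41.4227 → 41.5542 [stop]  node(5,1) S=97.7934 payoff=22.1066 vs cont=23.6681 → 23.6681 [wait]  node(5,2) S=122.0685 payoff=0.0000 vs cont=8.7941 → 8.7941 [wait]  node(5,3) S=152.3694 payoff=0.0000 vs cont=1.5151 → 1.5151 [wait]  node(5,4) S=190.1918 payoff=0.0000 vs cont=0.0000 → 0.0000 [wait]  node(5,5) S=237.4027 payoff=0.0000 vs cont=0.0000 → 0.0000 [wait]  ⇒ S*(5)=78.3458
t_4: node(4,0) S=87.5312 payoff=32.3688 vs cont=32.9818 → 32.9818 [wait]  node(4,1) S=109.2589 payoff=10.6411 vs cont=16.5512 → 16.5512 [wait]  node(4,2) S=136.3800 payoff=0.0000 vs cont=5.3143 → 5.3143 [wait]  node(4,3) S=170.2334 payoff=0.0000 vs cont=0.7911 → 0.7911 [wait]  node(4,4) S=212.4901 payoff=0.0000 vs cont=0.0000 → 0.0000 [wait]  ⇒ S*(4)=-
t_3: node(3,0) S=97.7934 payoff=22.1066 vs cont=25.1127 → 25.1127 [wait]  node(3,1) S=122.0685 payoff=0.0000 vs cont=11.1761 → 11.1761 [wait]  node(3,2) S=152.3694 payoff=0.0000 vs cont=3.1521 → 3.1521 [wait]  node(3,3) S=190.1918 payoff=0.0000 vs cont=0.4131 → 0.4131 [wait]  ⇒ S*(3)=-
t_2: node(2,0) S=109.2589 payoff=10.6411 vs cont=18.4411 → 18.4411 [wait]  node(2,1) S=136.3800 payoff=0.0000 vs cont=7.3386 → 7.3386 [wait]  node(2,2) S=170.2334 payoff=0.0000 vs cont=1.8429 → 1.8429 [wait]  ⇒ S*(2)=-
t_1: node(1,0) S=122.0685 payoff=0.0000 vs cont=13.1280 → 13.1280 [wait]  node(1,1) S=152.3694 payoff=0.0000 vs cont=4.7106 → 4.7106 [wait]  ⇒ S*(1)=-
t_0: node(0,0) S=136.3800 payoff=0.0000 vs cont=9.1008 → 9.1008 [wait]  ⇒ S*(0)=-

price = 9.1008
boundary = - - - - - 78.3458 87.5312 97.7934
tree:
9.1008
13.1280 4.7106
18.4411 7.3386 1.8429
25.1127 11.1761 3.1521 0.4131
32.9818 16.5512 5.3143 0.7911 0.0000
41.5542 23.6681 8.7941 1.5151 0.0000 0.0000
49.7757 32.3688 14.1924 2.9015 0.0000 0.0000 0.0000
57.1344 41.5542 22.1066 5.5565 0.0000 0.0000 0.0000 0.0000
63.7209 49.7757 32.3688 10.6411 0.0000 0.0000 0.0000 0.0000 0.0000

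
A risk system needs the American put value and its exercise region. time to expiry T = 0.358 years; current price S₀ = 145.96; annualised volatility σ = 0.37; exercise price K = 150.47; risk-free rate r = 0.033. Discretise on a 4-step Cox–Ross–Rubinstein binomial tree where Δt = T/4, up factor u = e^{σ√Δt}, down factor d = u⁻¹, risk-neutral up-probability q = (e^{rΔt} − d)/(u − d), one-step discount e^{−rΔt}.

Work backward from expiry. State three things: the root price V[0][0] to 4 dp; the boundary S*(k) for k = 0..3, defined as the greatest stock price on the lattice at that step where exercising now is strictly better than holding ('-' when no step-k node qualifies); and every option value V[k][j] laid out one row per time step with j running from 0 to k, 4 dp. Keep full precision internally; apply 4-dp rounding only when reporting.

price = 14.6862
boundary = - - 116.9738 130.6656
tree:
14.6862
22.6369 6.3563
33.4962 11.2755 1.1859
45.7533 19.8044 2.3127 0.0000
56.7260 33.4962 4.5100 0.0000 0.0000

Δt=0.08950  u=1.11705  d=0.89522  q=0.48569  discount=0.99705
step 4 (expiry): payoffs max(K−S,0) = 56.7260 33.4962 4.5100 0.0000 0.0000
step 3: (k=3,j=0): S=104.7167, (K−S)⁺=45.7533, hold=45.3095 ⇒ V=45.7533 exercise | (k=3,j=1): S=130.6656, (K−S)⁺=19.8044, hold=19.3606 ⇒ V=19.8044 exercise | (k=3,j=2): S=163.0446, (K−S)⁺=0.0000, hold=2.3127 ⇒ V=2.3127 continue | (k=3,j=3): S=203.4472, (K−S)⁺=0.0000, hold=0.0000 ⇒ V=0.0000 continue  boundary S*=130.6656
step 2: (k=2,j=0): S=116.9738, (K−S)⁺=33.4962, hold=33.0524 ⇒ V=33.4962 exercise | (k=2,j=1): S=145.9600, (K−S)⁺=4.5100, hold=11.2755 ⇒ V=11.2755 continue | (k=2,j=2): S=182.1290, (K−S)⁺=0.0000, hold=1.1859 ⇒ V=1.1859 continue  boundary S*=116.9738
step 1: (k=1,j=0): S=130.6656, (K−S)⁺=19.8044, hold=22.6369 ⇒ V=22.6369 continue | (k=1,j=1): S=163.0446, (K−S)⁺=0.0000, hold=6.3563 ⇒ V=6.3563 continue  boundary S*=-
step 0: (k=0,j=0): S=145.9600, (K−S)⁺=4.5100, hold=14.6862 ⇒ V=14.6862 continue  boundary S*=-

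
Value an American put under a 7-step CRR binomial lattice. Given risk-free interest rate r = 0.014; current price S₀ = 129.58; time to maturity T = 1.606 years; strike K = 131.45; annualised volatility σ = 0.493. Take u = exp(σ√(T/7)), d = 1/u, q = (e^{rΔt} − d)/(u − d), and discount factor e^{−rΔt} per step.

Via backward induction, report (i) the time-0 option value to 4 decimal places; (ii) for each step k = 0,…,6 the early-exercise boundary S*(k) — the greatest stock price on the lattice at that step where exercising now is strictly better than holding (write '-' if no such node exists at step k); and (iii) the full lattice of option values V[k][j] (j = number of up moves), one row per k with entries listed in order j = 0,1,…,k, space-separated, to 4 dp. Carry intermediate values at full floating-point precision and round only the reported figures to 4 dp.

price = 32.5189
boundary = - - - - 50.3871 63.8079 80.8033
tree:
32.5189
43.0166 19.8172
55.1478 28.3774 9.4115
68.2088 39.4499 14.9376 2.6698
81.0629 52.8597 23.2095 4.8520 0.0000
91.6608 67.6421 35.0243 8.8180 0.0000 0.0000
100.0297 81.0629 50.6467 16.0256 0.0000 0.0000 0.0000
106.6383 91.6608 67.6421 29.1246 0.0000 0.0000 0.0000 0.0000

Δt=0.22943, u=1.26635, d=0.78967, q=0.44799, disc=e^(-rΔt)=0.99679
k=7 terminal: V=max(K-S,0) → 106.6383 91.6608 67.6421 29.1246 0.0000 0.0000 0.0000 0.0000
k=6: j=0 S=31.4203 intr=100.0297 cont=99.6081 V=100.0297[EX]; j=1 S=50.3871 intr=81.0629 cont=80.6413 V=81.0629[EX]; j=2 S=80.8033 intr=50.6467 cont=50.2252 V=50.6467[EX]; j=3 S=129.5800 intr=1.8700 cont=16.0256 V=16.0256[hold]; j=4 S=207.8007 intr=0.0000 cont=0.0000 V=0.0000[hold]; j=5 S=333.2393 intr=0.0000 cont=0.0000 V=0.0000[hold]; j=6 S=534.3986 intr=0.0000 cont=0.0000 V=0.0000[hold]  S*(6)=80.8033
k=5: j=0 S=39.7892 intr=91.6608 cont=91.2393 V=91.6608[EX]; j=1 S=63.8079 intr=67.6421 cont=67.2206 V=67.6421[EX]; j=2 S=102.3254 intr=29.1246 cont=35.0243 V=35.0243[hold]; j=3 S=164.0939 intr=0.0000 cont=8.8180 V=8.8180[hold]; j=4 S=263.1490 intr=0.0000 cont=0.0000 V=0.0000[hold]; j=5 S=421.9984 intr=0.0000 cont=0.0000 V=0.0000[hold]  S*(5)=63.8079
k=4: j=0 S=50.3871 intr=81.0629 cont=80.6413 V=81.0629[EX]; j=1 S=80.8033 intr=50.6467 cont=52.8597 V=52.8597[hold]; j=2 S=129.5800 intr=1.8700 cont=23.2095 V=23.2095[hold]; j=3 S=207.8007 intr=0.0000 cont=4.8520 V=4.8520[hold]; j=4 S=333.2393 intr=0.0000 cont=0.0000 V=0.0000[hold]  S*(4)=50.3871
k=3: j=0 S=63.8079 intr=67.6421 cont=68.2088 V=68.2088[hold]; j=1 S=102.3254 intr=29.1246 cont=39.4499 V=39.4499[hold]; j=2 S=164.0939 intr=0.0000 cont=14.9376 V=14.9376[hold]; j=3 S=263.1490 intr=0.0000 cont=2.6698 V=2.6698[hold]  S*(3)=-
k=2: j=0 S=80.8033 intr=50.6467 cont=55.1478 V=55.1478[hold]; j=1 S=129.5800 intr=1.8700 cont=28.3774 V=28.3774[hold]; j=2 S=207.8007 intr=0.0000 cont=9.4115 V=9.4115[hold]  S*(2)=-
k=1: j=0 S=102.3254 intr=29.1246 cont=43.0166 V=43.0166[hold]; j=1 S=164.0939 intr=0.0000 cont=19.8172 V=19.8172[hold]  S*(1)=-
k=0: j=0 S=129.5800 intr=1.8700 cont=32.5189 V=32.5189[hold]  S*(0)=-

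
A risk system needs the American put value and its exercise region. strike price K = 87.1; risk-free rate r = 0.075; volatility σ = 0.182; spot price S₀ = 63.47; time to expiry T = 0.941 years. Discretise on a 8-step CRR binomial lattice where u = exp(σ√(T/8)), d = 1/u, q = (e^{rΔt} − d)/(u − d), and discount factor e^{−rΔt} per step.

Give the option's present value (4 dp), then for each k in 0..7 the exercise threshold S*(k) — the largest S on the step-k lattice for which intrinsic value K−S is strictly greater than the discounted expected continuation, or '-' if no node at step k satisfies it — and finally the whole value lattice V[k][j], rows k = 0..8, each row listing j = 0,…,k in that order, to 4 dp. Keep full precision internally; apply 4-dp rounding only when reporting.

Δt=0.11762, u=1.06441, d=0.93949, q=0.55533, disc=e^(-rΔt)=0.99122
k=8 terminal: V=max(K-S,0) → 48.5787 43.4567 37.6536 31.0789 23.6300 15.1906 5.6291 0.0000 0.0000
k=7: j=0 S=41.0024 intr=46.0976 cont=45.3326 V=46.0976[EX]; j=1 S=46.4543 intr=40.6457 cont=39.8807 V=40.6457[EX]; j=2 S=52.6312 intr=34.4688 cont=33.7038 V=34.4688[EX]; j=3 S=59.6293 intr=27.4707 cont=26.7057 V=27.4707[EX]; j=4 S=67.5580 intr=19.5420 cont=18.7770 V=19.5420[EX]; j=5 S=76.5410 intr=10.5590 cont=9.7940 V=10.5590[EX]; j=6 S=86.7184 intr=0.3816 cont=2.4811 V=2.4811[hold]; j=7 S=98.2490 intr=0.0000 cont=0.0000 V=0.0000[hold]  S*(7)=76.5410
k=6: j=0 S=43.6433 intr=43.4567 cont=42.6917 V=43.4567[EX]; j=1 S=49.4464 intr=37.6536 cont=36.8886 V=37.6536[EX]; j=2 S=56.0211 intr=31.0789 cont=30.3139 V=31.0789[EX]; j=3 S=63.4700 intr=23.6300 cont=22.8650 V=23.6300[EX]; j=4 S=71.9094 intr=15.1906 cont=14.4256 V=15.1906[EX]; j=5 S=81.4709 intr=5.6291 cont=6.0197 V=6.0197[hold]; j=6 S=92.3038 intr=0.0000 cont=1.0936 V=1.0936[hold]  S*(6)=71.9094
k=5: j=0 S=46.4543 intr=40.6457 cont=39.8807 V=40.6457[EX]; j=1 S=52.6312 intr=34.4688 cont=33.7038 V=34.4688[EX]; j=2 S=59.6293 intr=27.4707 cont=26.7057 V=27.4707[EX]; j=3 S=67.5580 intr=19.5420 cont=18.7770 V=19.5420[EX]; j=4 S=76.5410 intr=10.5590 cont=10.0090 V=10.5590[EX]; j=5 S=86.7184 intr=0.3816 cont=3.2552 V=3.2552[hold]  S*(5)=76.5410
k=4: j=0 S=49.4464 intr=37.6536 cont=36.8886 V=37.6536[EX]; j=1 S=56.0211 intr=31.0789 cont=30.3139 V=31.0789[EX]; j=2 S=63.4700 intr=23.6300 cont=22.8650 V=23.6300[EX]; j=3 S=71.9094 intr=15.1906 cont=14.4256 V=15.1906[EX]; j=4 S=81.4709 intr=5.6291 cont=6.4459 V=6.4459[hold]  S*(4)=71.9094
k=3: j=0 S=52.6312 intr=34.4688 cont=33.7038 V=34.4688[EX]; j=1 S=59.6293 intr=27.4707 cont=26.7057 V=27.4707[EX]; j=2 S=67.5580 intr=19.5420 cont=18.7770 V=19.5420[EX]; j=3 S=76.5410 intr=10.5590 cont=10.2436 V=10.5590[EX]  S*(3)=76.5410
k=2: j=0 S=56.0211 intr=31.0789 cont=30.3139 V=31.0789[EX]; j=1 S=63.4700 intr=23.6300 cont=22.8650 V=23.6300[EX]; j=2 S=71.9094 intr=15.1906 cont=14.4256 V=15.1906[EX]  S*(2)=71.9094
k=1: j=0 S=59.6293 intr=27.4707 cont=26.7057 V=27.4707[EX]; j=1 S=67.5580 intr=19.5420 cont=18.7770 V=19.5420[EX]  S*(1)=67.5580
k=0: j=0 S=63.4700 intr=23.6300 cont=22.8650 V=23.6300[EX]  S*(0)=63.4700

price = 23.6300
boundary = 63.4700 67.5580 71.9094 76.5410 71.9094 76.5410 71.9094 76.5410
tree:
23.6300
27.4707 19.5420
31.0789 23.6300 15.1906
34.4688 27.4707 19.5420 10.5590
37.6536 31.0789 23.6300 15.1906 6.4459
40.6457 34.4688 27.4707 19.5420 10.5590 3.2552
43.4567 37.6536 31.0789 23.6300 15.1906 6.0197 1.0936
46.0976 40.6457 34.4688 27.4707 19.5420 10.5590 2.4811 0.0000
48.5787 43.4567 37.6536 31.0789 23.6300 15.1906 5.6291 0.0000 0.0000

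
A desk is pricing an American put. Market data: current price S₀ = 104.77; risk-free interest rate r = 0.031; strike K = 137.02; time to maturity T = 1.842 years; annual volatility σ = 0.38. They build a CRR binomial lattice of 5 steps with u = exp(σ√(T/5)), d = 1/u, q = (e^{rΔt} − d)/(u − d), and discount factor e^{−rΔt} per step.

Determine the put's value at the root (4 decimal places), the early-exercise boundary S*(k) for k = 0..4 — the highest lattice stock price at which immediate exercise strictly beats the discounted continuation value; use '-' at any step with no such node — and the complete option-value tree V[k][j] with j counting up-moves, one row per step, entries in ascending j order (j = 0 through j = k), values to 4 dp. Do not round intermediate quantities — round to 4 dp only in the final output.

params: Δt=0.36840 u=1.25941 d=0.79402 q=0.46727 e^(-rΔt)=0.98864
t_5 payoffs: 103.9527 84.5714 53.8304 5.0714 0.0000 0.0000
t_4: node(4,0) S=41.6453 payoff=95.3747 vs cont=93.8188 → 95.3747 [stop]  node(4,1) S=66.0544 payoff=70.9656 vs cont=69.4097 → 70.9656 [stop]  node(4,2) S=104.7700 payoff=32.2500 vs cont=30.6941 → 32.2500 [stop]  node(4,3) S=166.1775 payoff=0.0000 vs cont=2.6710 → 2.6710 [wait]  node(4,4) S=263.5772 payoff=0.0000 vs cont=0.0000 → 0.0000 [wait]  ⇒ S*(4)=104.7700
t_3: node(3,0) S=52.4486 payoff=84.5714 vs cont=83.0155 → 84.5714 [stop]  node(3,1) S=83.1896 payoff=53.8304 vs cont=52.2744 → 53.8304 [stop]  node(3,2) S=131.9486 payoff=5.0714 vs cont=18.2193 → 18.2193 [wait]  node(3,3) S=209.2859 payoff=0.0000 vs cont=1.4068 → 1.4068 [wait]  ⇒ S*(3)=83.1896
t_2: node(2,0) S=66.0544 payoff=70.9656 vs cont=69.4097 → 70.9656 [stop]  node(2,1) S=104.7700 payoff=32.2500 vs cont=36.7679 → 36.7679 [wait]  node(2,2) S=166.1775 payoff=0.0000 vs cont=10.2456 → 10.2456 [wait]  ⇒ S*(2)=66.0544
t_1: node(1,0) S=83.1896 payoff=53.8304 vs cont=54.3616 → 54.3616 [wait]  node(1,1) S=131.9486 payoff=5.0714 vs cont=24.0980 → 24.0980 [wait]  ⇒ S*(1)=-
t_0: node(0,0) S=104.7700 payoff=32.2500 vs cont=39.7635 → 39.7635 [wait]  ⇒ S*(0)=-

price = 39.7635
boundary = - - 66.0544 83.1896 104.7700
tree:
39.7635
54.3616 24.0980
70.9656 36.7679 10.2456
84.5714 53.8304 18.2193 1.4068
95.3747 70.9656 32.2500 2.6710 0.0000
103.9527 84.5714 53.8304 5.0714 0.0000 0.0000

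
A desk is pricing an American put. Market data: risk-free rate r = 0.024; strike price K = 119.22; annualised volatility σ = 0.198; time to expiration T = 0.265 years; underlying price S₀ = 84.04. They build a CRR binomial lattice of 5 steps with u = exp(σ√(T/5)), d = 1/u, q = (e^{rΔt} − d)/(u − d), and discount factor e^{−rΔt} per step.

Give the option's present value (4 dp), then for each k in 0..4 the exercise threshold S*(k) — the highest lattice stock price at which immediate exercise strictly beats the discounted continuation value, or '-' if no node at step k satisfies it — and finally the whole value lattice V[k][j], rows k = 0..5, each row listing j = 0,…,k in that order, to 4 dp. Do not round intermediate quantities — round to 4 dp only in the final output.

Δt=0.05300, u=1.04664, d=0.95544, q=0.50256, disc=e^(-rΔt)=0.99873
k=5 terminal: V=max(K-S,0) → 52.3080 45.9212 38.9248 31.2606 22.8647 13.6675
k=4: j=0 S=70.0326 intr=49.1874 cont=49.0359 V=49.1874[EX]; j=1 S=76.7173 intr=42.5027 cont=42.3512 V=42.5027[EX]; j=2 S=84.0400 intr=35.1800 cont=35.0284 V=35.1800[EX]; j=3 S=92.0617 intr=27.1583 cont=27.0068 V=27.1583[EX]; j=4 S=100.8491 intr=18.3709 cont=18.2194 V=18.3709[EX]  S*(4)=100.8491
k=3: j=0 S=73.2988 intr=45.9212 cont=45.7697 V=45.9212[EX]; j=1 S=80.2952 intr=38.9248 cont=38.7732 V=38.9248[EX]; j=2 S=87.9594 intr=31.2606 cont=31.1090 V=31.2606[EX]; j=3 S=96.3553 intr=22.8647 cont=22.7132 V=22.8647[EX]  S*(3)=96.3553
k=2: j=0 S=76.7173 intr=42.5027 cont=42.3512 V=42.5027[EX]; j=1 S=84.0400 intr=35.1800 cont=35.0284 V=35.1800[EX]; j=2 S=92.0617 intr=27.1583 cont=27.0068 V=27.1583[EX]  S*(2)=92.0617
k=1: j=0 S=80.2952 intr=38.9248 cont=38.7732 V=38.9248[EX]; j=1 S=87.9594 intr=31.2606 cont=31.1090 V=31.2606[EX]  S*(1)=87.9594
k=0: j=0 S=84.0400 intr=35.1800 cont=35.0284 V=35.1800[EX]  S*(0)=84.0400

price = 35.1800
boundary = 84.0400 87.9594 92.0617 96.3553 100.8491
tree:
35.1800
38.9248 31.2606
42.5027 35.1800 27.1583
45.9212 38.9248 31.2606 22.8647
49.1874 42.5027 35.1800 27.1583 18.3709
52.3080 45.9212 38.9248 31.2606 22.8647 13.6675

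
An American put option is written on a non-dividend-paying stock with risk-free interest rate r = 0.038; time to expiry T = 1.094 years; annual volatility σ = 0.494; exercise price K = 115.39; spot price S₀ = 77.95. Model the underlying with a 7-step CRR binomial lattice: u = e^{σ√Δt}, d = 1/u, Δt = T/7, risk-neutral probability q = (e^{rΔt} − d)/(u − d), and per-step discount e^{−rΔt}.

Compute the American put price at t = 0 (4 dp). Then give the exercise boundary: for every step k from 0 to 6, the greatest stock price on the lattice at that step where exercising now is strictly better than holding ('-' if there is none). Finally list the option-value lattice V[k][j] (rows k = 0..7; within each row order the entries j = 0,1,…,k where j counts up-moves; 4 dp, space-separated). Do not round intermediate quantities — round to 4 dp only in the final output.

price = 41.5351
boundary = - - 52.7457 64.1212 52.7457 64.1212 77.9500
tree:
41.5351
51.8390 30.2810
62.6443 40.1429 19.3886
72.0017 51.2688 27.9309 9.8663
79.6991 62.6443 38.7513 15.9124 3.0773
86.0309 72.0017 51.2688 24.9299 5.8024 0.0000
91.2394 79.6991 62.6443 37.4400 10.9406 0.0000 0.0000
95.5239 86.0309 72.0017 51.2688 20.6288 0.0000 0.0000 0.0000

Δt=0.15629, u=1.21567, d=0.82259, q=0.46649, disc=e^(-rΔt)=0.99408
k=7 terminal: V=max(K-S,0) → 95.5239 86.0309 72.0017 51.2688 20.6288 0.0000 0.0000 0.0000
k=6: j=0 S=24.1506 intr=91.2394 cont=90.5561 V=91.2394[EX]; j=1 S=35.6909 intr=79.6991 cont=79.0158 V=79.6991[EX]; j=2 S=52.7457 intr=62.6443 cont=61.9611 V=62.6443[EX]; j=3 S=77.9500 intr=37.4400 cont=36.7567 V=37.4400[EX]; j=4 S=115.1981 intr=0.1919 cont=10.9406 V=10.9406[hold]; j=5 S=170.2451 intr=0.0000 cont=0.0000 V=0.0000[hold]; j=6 S=251.5962 intr=0.0000 cont=0.0000 V=0.0000[hold]  S*(6)=77.9500
k=5: j=0 S=29.3591 intr=86.0309 cont=85.3476 V=86.0309[EX]; j=1 S=43.3883 intr=72.0017 cont=71.3185 V=72.0017[EX]; j=2 S=64.1212 intr=51.2688 cont=50.5856 V=51.2688[EX]; j=3 S=94.7612 intr=20.6288 cont=24.9299 V=24.9299[hold]; j=4 S=140.0426 intr=0.0000 cont=5.8024 V=5.8024[hold]; j=5 S=206.9614 intr=0.0000 cont=0.0000 V=0.0000[hold]  S*(5)=64.1212
k=4: j=0 S=35.6909 intr=79.6991 cont=79.0158 V=79.6991[EX]; j=1 S=52.7457 intr=62.6443 cont=61.9611 V=62.6443[EX]; j=2 S=77.9500 intr=37.4400 cont=38.7513 V=38.7513[hold]; j=3 S=115.1981 intr=0.1919 cont=15.9124 V=15.9124[hold]; j=4 S=170.2451 intr=0.0000 cont=3.0773 V=3.0773[hold]  S*(4)=52.7457
k=3: j=0 S=43.3883 intr=72.0017 cont=71.3185 V=72.0017[EX]; j=1 S=64.1212 intr=51.2688 cont=51.1937 V=51.2688[EX]; j=2 S=94.7612 intr=20.6288 cont=27.9309 V=27.9309[hold]; j=3 S=140.0426 intr=0.0000 cont=9.8663 V=9.8663[hold]  S*(3)=64.1212
k=2: j=0 S=52.7457 intr=62.6443 cont=61.9611 V=62.6443[EX]; j=1 S=77.9500 intr=37.4400 cont=40.1429 V=40.1429[hold]; j=2 S=115.1981 intr=0.1919 cont=19.3886 V=19.3886[hold]  S*(2)=52.7457
k=1: j=0 S=64.1212 intr=51.2688 cont=51.8390 V=51.8390[hold]; j=1 S=94.7612 intr=20.6288 cont=30.2810 V=30.2810[hold]  S*(1)=-
k=0: j=0 S=77.9500 intr=37.4400 cont=41.5351 V=41.5351[hold]  S*(0)=-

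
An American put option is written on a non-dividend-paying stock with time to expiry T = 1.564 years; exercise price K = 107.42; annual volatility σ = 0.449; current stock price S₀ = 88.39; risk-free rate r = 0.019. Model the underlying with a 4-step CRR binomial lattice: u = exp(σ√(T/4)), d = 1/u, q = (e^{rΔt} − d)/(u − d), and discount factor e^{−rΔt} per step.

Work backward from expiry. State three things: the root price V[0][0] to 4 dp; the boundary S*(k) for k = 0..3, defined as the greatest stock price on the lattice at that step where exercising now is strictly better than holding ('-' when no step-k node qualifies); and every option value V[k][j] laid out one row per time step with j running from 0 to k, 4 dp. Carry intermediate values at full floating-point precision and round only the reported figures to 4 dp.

Δt=0.39100, u=1.32414, d=0.75521, q=0.44337, disc=e^(-rΔt)=0.99260
k=4 terminal: V=max(K-S,0) → 78.6676 57.0075 19.0300 0.0000 0.0000
k=3: j=0 S=38.0720 intr=69.3480 cont=68.5529 V=69.3480[EX]; j=1 S=66.7530 intr=40.6670 cont=39.8719 V=40.6670[EX]; j=2 S=117.0403 intr=0.0000 cont=10.5142 V=10.5142[hold]; j=3 S=205.2108 intr=0.0000 cont=0.0000 V=0.0000[hold]  S*(3)=66.7530
k=2: j=0 S=50.4125 intr=57.0075 cont=56.2124 V=57.0075[EX]; j=1 S=88.3900 intr=19.0300 cont=27.0960 V=27.0960[hold]; j=2 S=154.9772 intr=0.0000 cont=5.8092 V=5.8092[hold]  S*(2)=50.4125
k=1: j=0 S=66.7530 intr=40.6670 cont=43.4217 V=43.4217[hold]; j=1 S=117.0403 intr=0.0000 cont=17.5273 V=17.5273[hold]  S*(1)=-
k=0: j=0 S=88.3900 intr=19.0300 cont=31.7044 V=31.7044[hold]  S*(0)=-

price = 31.7044
boundary = - - 50.4125 66.7530
tree:
31.7044
43.4217 17.5273
57.0075 27.0960 5.8092
69.3480 40.6670 10.5142 0.0000
78.6676 57.0075 19.0300 0.0000 0.0000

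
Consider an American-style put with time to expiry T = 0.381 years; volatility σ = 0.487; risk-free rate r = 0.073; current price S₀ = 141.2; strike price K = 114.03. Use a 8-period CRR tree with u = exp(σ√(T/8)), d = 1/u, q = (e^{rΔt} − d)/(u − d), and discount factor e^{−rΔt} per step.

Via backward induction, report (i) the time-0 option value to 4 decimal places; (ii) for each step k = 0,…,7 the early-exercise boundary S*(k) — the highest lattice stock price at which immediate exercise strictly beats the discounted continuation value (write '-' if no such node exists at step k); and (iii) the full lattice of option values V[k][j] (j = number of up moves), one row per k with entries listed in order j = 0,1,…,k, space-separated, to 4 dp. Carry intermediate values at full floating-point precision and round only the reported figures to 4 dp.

params: Δt=0.04763 u=1.11213 d=0.89917 q=0.48981 e^(-rΔt)=0.99653
t_8 payoffs: 53.6929 39.4028 21.7283 0.0000 0.0000 0.0000 0.0000 0.0000 0.0000
t_7: node(7,0) S=67.1028 payoff=46.9272 vs cont=46.5314 → 46.9272 [stop]  node(7,1) S=82.9953 payoff=31.0347 vs cont=30.6390 → 31.0347 [stop]  node(7,2) S=102.6516 payoff=11.3784 vs cont=11.0471 → 11.3784 [stop]  node(7,3) S=126.9634 payoff=0.0000 vs cont=0.0000 → 0.0000 [wait]  node(7,4) S=157.0330 payoff=0.0000 vs cont=0.0000 → 0.0000 [wait]  node(7,5) S=194.2243 payoff=0.0000 vs cont=0.0000 → 0.0000 [wait]  node(7,6) S=240.2238 payoff=0.0000 vs cont=0.0000 → 0.0000 [wait]  node(7,7) S=297.1178 payoff=0.0000 vs cont=0.0000 → 0.0000 [wait]  ⇒ S*(7)=102.6516
t_6: node(6,0) S=74.6272 payoff=39.4028 vs cont=39.0071 → 39.4028 [stop]  node(6,1) S=92.3017 payoff=21.7283 vs cont=21.3326 → 21.7283 [stop]  node(6,2) S=114.1622 payoff=0.0000 vs cont=5.7850 → 5.7850 [wait]  node(6,3) S=141.2000 payoff=0.0000 vs cont=0.0000 → 0.0000 [wait]  node(6,4) S=174.6414 payoff=0.0000 vs cont=0.0000 → 0.0000 [wait]  node(6,5) S=216.0030 payoff=0.0000 vs cont=0.0000 → 0.0000 [wait]  node(6,6) S=267.1606 payoff=0.0000 vs cont=0.0000 → 0.0000 [wait]  ⇒ S*(6)=92.3017
t_5: node(5,0) S=82.9953 payoff=31.0347 vs cont=30.6390 → 31.0347 [stop]  node(5,1) S=102.6516 payoff=11.3784 vs cont=13.8708 → 13.8708 [wait]  node(5,2) S=126.9634 payoff=0.0000 vs cont=2.9412 → 2.9412 [wait]  node(5,3) S=157.0330 payoff=0.0000 vs cont=0.0000 → 0.0000 [wait]  node(5,4) S=194.2243 payoff=0.0000 vs cont=0.0000 → 0.0000 [wait]  node(5,5) S=240.2238 payoff=0.0000 vs cont=0.0000 → 0.0000 [wait]  ⇒ S*(5)=82.9953
t_4: node(4,0) S=92.3017 payoff=21.7283 vs cont=22.5492 → 22.5492 [wait]  node(4,1) S=114.1622 payoff=0.0000 vs cont=8.4878 → 8.4878 [wait]  node(4,2) S=141.2000 payoff=0.0000 vs cont=1.4954 → 1.4954 [wait]  node(4,3) S=174.6414 payoff=0.0000 vs cont=0.0000 → 0.0000 [wait]  node(4,4) S=216.0030 payoff=0.0000 vs cont=0.0000 → 0.0000 [wait]  ⇒ S*(4)=-
t_3: node(3,0) S=102.6516 payoff=11.3784 vs cont=15.6074 → 15.6074 [wait]  node(3,1) S=126.9634 payoff=0.0000 vs cont=5.0453 → 5.0453 [wait]  node(3,2) S=157.0330 payoff=0.0000 vs cont=0.7603 → 0.7603 [wait]  node(3,3) S=194.2243 payoff=0.0000 vs cont=0.0000 → 0.0000 [wait]  ⇒ S*(3)=-
t_2: node(2,0) S=114.1622 payoff=0.0000 vs cont=10.3978 → 10.3978 [wait]  node(2,1) S=141.2000 payoff=0.0000 vs cont=2.9362 → 2.9362 [wait]  node(2,2) S=174.6414 payoff=0.0000 vs cont=0.3865 → 0.3865 [wait]  ⇒ S*(2)=-
t_1: node(1,0) S=126.9634 payoff=0.0000 vs cont=6.7196 → 6.7196 [wait]  node(1,1) S=157.0330 payoff=0.0000 vs cont=1.6815 → 1.6815 [wait]  ⇒ S*(1)=-
t_0: node(0,0) S=141.2000 payoff=0.0000 vs cont=4.2372 → 4.2372 [wait]  ⇒ S*(0)=-

price = 4.2372
boundary = - - - - - 82.9953 92.3017 102.6516
tree:
4.2372
6.7196 1.6815
10.3978 2.9362 0.3865
15.6074 5.0453 0.7603 0.0000
22.5492 8.4878 1.4954 0.0000 0.0000
31.0347 13.8708 2.9412 0.0000 0.0000 0.0000
39.4028 21.7283 5.7850 0.0000 0.0000 0.0000 0.0000
46.9272 31.0347 11.3784 0.0000 0.0000 0.0000 0.0000 0.0000
53.6929 39.4028 21.7283 0.0000 0.0000 0.0000 0.0000 0.0000 0.0000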